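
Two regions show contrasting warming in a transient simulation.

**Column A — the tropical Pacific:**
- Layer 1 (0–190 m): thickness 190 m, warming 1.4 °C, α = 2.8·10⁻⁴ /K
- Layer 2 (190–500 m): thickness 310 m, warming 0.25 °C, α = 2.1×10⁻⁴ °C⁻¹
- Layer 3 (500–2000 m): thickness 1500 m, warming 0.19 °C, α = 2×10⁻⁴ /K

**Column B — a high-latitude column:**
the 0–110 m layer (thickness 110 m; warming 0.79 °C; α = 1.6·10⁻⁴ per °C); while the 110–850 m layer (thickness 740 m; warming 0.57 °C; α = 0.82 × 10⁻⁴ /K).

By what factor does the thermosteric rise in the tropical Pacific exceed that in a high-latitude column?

a factor of 3.05

A Layer 1: 2.8×10⁻⁴ × 1.4 × 190 = 0.07448 m
A 2.1×10⁻⁴ × 0.25 × 310 = 0.016275 m
A 1500 × 0.19 × 2×10⁻⁴ = 0.05700 m
A total: 0.147755 m
B 1.6×10⁻⁴ × 110 × 0.79 = 0.013904 m
B Layer 2: 0.57 × 0.82×10⁻⁴ × 740 = 0.0345876 m
B total: 0.0484916 m
Ratio: 0.147755 / 0.0484916 ≈ 3.047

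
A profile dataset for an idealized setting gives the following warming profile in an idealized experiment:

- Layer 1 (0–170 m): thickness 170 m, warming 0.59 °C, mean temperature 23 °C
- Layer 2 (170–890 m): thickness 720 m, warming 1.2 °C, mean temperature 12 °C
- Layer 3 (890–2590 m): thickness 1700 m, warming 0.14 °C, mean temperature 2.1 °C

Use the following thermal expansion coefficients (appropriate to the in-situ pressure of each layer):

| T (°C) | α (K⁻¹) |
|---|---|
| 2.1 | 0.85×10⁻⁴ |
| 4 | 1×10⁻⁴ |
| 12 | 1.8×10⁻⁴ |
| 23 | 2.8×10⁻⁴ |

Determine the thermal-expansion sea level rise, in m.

Layer 1 at 23 °C → α = 2.8×10⁻⁴ K⁻¹
Layer 2 at 12 °C → α = 1.8×10⁻⁴ K⁻¹
Layer 3 at 2.1 °C → α = 0.85×10⁻⁴ K⁻¹
0–170 m: 170 × 0.59 × 2.8×10⁻⁴ = 0.028084 m
170–890 m: 720 × 1.8×10⁻⁴ × 1.2 = 0.15552 m
Layer 3: 0.85×10⁻⁴ × 1700 × 0.14 = 0.02023 m
Δh = 0.028084 + 0.15552 + 0.02023 = 0.203834 m

0.204 m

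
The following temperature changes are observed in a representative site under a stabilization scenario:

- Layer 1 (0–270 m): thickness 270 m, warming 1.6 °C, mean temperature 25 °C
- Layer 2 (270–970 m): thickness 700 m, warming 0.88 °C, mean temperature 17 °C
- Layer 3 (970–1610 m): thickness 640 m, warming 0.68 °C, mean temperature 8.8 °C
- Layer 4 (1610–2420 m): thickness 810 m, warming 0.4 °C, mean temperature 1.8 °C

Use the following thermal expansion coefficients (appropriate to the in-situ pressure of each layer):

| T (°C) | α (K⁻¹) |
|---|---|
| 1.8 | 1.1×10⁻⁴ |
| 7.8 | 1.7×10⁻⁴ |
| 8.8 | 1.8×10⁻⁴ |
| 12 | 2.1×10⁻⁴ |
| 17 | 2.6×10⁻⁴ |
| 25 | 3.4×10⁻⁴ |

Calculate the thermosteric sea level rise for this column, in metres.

Δh ≈ 0.42 m

Layer 1 at 25 °C → α = 3.4×10⁻⁴ K⁻¹
Layer 2 at 17 °C → α = 2.6×10⁻⁴ K⁻¹
Layer 3 at 8.8 °C → α = 1.8×10⁻⁴ K⁻¹
Layer 4 at 1.8 °C → α = 1.1×10⁻⁴ K⁻¹
Layer 1: 270 × 1.6 × 3.4×10⁻⁴ = 0.14688 m
0.88 × 700 × 2.6×10⁻⁴ = 0.16016 m
1.8×10⁻⁴ × 0.68 × 640 = 0.078336 m
Layer 4: 810 × 1.1×10⁻⁴ × 0.4 = 0.03564 m
Δh = 0.14688 + 0.16016 + 0.078336 + 0.03564 = 0.421016 m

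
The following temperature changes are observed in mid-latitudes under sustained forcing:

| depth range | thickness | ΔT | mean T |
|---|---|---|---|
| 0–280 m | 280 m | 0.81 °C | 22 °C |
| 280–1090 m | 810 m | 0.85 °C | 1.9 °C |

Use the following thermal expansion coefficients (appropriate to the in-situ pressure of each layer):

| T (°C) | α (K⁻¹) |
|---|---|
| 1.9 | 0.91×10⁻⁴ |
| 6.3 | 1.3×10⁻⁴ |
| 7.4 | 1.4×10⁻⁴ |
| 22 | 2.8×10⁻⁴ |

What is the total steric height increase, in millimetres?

about 130 mm

Layer 1 at 22 °C → α = 2.8×10⁻⁴ K⁻¹
Layer 2 at 1.9 °C → α = 0.91×10⁻⁴ K⁻¹
280 × 2.8×10⁻⁴ × 0.81 = 0.063504 m
810 × 0.85 × 0.91×10⁻⁴ = 0.0626535 m
Δh = 0.063504 + 0.0626535 = 0.1261575 m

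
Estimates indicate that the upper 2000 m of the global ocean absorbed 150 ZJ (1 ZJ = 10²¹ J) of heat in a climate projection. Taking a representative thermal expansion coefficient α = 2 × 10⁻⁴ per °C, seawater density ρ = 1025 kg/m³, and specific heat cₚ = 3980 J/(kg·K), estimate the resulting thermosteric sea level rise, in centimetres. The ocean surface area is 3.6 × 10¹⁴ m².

about 2.0 cm

Per unit area: Q = 150×10²¹ / (3.6×10¹⁴) ≈ 4.167×10⁸ J/m²
Δh = αQ/(ρcₚ) = 2×10⁻⁴ × 4.167×10⁸ / (1025 × 3980) ≈ 0.020429 m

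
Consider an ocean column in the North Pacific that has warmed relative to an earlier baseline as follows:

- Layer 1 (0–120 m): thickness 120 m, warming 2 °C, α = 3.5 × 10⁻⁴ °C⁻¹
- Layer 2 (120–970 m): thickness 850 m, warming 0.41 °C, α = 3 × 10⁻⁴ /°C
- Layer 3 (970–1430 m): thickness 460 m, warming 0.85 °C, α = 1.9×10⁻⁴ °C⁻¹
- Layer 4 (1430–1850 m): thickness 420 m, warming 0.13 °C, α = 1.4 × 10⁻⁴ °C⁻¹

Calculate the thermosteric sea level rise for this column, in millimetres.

2 × 120 × 3.5×10⁻⁴ = 0.08400 m
120–970 m: 3×10⁻⁴ × 850 × 0.41 = 0.10455 m
460 × 0.85 × 1.9×10⁻⁴ = 0.07429 m
1430–1850 m: 420 × 1.4×10⁻⁴ × 0.13 = 0.007644 m
Δh = 0.08400 + 0.10455 + 0.07429 + 0.007644 = 0.270484 m ≈ 270 mm

about 270 mm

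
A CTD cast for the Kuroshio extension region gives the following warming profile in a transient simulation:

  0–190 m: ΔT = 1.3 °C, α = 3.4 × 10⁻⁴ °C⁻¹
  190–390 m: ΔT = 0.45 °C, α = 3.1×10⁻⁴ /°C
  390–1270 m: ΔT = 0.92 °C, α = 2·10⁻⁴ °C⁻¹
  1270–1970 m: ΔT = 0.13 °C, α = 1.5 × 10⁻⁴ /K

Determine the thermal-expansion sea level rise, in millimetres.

290 mm

1.3 × 190 × 3.4×10⁻⁴ = 0.08398 m
0.45 × 200 × 3.1×10⁻⁴ = 0.02790 m
Layer 3: 2×10⁻⁴ × 880 × 0.92 = 0.16192 m
1.5×10⁻⁴ × 700 × 0.13 = 0.01365 m
Δh = 0.08398 + 0.02790 + 0.16192 + 0.01365 = 0.28745 m ≈ 290 mm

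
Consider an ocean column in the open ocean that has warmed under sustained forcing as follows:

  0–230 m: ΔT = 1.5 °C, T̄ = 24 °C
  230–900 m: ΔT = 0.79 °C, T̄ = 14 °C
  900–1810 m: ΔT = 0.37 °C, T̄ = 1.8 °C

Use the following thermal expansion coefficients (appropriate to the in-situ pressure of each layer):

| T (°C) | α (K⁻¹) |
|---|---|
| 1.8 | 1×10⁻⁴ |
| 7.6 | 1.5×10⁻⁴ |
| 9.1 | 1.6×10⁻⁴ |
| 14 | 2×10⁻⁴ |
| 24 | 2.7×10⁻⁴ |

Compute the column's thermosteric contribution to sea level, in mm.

Layer 1 at 24 °C → α = 2.7×10⁻⁴ K⁻¹
Layer 2 at 14 °C → α = 2×10⁻⁴ K⁻¹
Layer 3 at 1.8 °C → α = 1×10⁻⁴ K⁻¹
1.5 × 2.7×10⁻⁴ × 230 = 0.09315 m
230–900 m: 670 × 2×10⁻⁴ × 0.79 = 0.10586 m
900–1810 m: 0.37 × 1×10⁻⁴ × 910 = 0.03367 m
Δh = 0.09315 + 0.10586 + 0.03367 = 0.23268 m ≈ 233 mm

233 mm of thermosteric rise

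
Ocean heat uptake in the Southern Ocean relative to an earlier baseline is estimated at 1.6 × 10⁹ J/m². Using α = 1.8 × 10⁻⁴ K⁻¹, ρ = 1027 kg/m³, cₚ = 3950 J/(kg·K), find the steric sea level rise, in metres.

0.071 m

Δh = αQ/(ρcₚ) = 1.8×10⁻⁴ × 1.6×10⁹ / (1027 × 3950) ≈ 0.070995 m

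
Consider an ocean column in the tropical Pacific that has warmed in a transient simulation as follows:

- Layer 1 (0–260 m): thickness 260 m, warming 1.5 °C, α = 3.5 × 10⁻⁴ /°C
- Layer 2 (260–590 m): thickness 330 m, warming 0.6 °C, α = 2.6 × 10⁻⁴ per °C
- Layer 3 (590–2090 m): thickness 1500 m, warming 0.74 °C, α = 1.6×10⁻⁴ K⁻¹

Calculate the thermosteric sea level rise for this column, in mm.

Δh ≈ 370 mm

3.5×10⁻⁴ × 260 × 1.5 = 0.13650 m
260–590 m: 330 × 2.6×10⁻⁴ × 0.6 = 0.05148 m
Layer 3: 1.6×10⁻⁴ × 0.74 × 1500 = 0.17760 m
Δh = 0.13650 + 0.05148 + 0.17760 = 0.36558 m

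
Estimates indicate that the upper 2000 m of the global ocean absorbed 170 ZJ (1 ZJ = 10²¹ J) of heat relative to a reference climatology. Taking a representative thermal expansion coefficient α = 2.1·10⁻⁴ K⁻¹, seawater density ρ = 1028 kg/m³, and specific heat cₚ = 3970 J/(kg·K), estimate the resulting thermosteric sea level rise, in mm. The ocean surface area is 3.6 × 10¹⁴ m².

24.3 mm of thermosteric rise

Per unit area: Q = 170×10²¹ / (3.6×10¹⁴) ≈ 4.722×10⁸ J/m²
Δh = αQ/(ρcₚ) = 2.1×10⁻⁴ × 4.722×10⁸ / (1028 × 3970) ≈ 0.024298 m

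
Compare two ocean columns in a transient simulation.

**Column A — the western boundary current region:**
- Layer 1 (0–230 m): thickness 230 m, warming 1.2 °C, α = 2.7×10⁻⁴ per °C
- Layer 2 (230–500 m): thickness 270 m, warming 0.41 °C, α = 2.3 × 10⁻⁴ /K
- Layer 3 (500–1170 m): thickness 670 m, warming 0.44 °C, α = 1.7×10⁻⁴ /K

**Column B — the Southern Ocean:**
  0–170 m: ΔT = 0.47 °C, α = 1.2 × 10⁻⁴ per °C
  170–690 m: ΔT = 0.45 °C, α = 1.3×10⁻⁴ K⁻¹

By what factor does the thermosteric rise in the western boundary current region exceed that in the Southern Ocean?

A 230 × 2.7×10⁻⁴ × 1.2 = 0.07452 m
A Layer 2: 270 × 2.3×10⁻⁴ × 0.41 = 0.025461 m
A Layer 3: 670 × 0.44 × 1.7×10⁻⁴ = 0.050116 m
A total: 0.150097 m
B Layer 1: 1.2×10⁻⁴ × 170 × 0.47 = 0.009588 m
B 170–690 m: 520 × 1.3×10⁻⁴ × 0.45 = 0.03042 m
B total: 0.040008 m
Ratio: 0.150097 / 0.040008 ≈ 3.752

≈ 3.75×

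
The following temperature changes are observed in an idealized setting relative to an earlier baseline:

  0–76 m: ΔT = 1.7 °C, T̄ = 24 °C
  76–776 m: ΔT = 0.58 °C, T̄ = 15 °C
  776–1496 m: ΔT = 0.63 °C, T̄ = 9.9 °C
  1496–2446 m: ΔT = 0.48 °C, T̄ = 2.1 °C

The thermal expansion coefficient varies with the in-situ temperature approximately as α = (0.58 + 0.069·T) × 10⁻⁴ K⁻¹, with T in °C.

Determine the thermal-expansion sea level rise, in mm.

185 mm

Layer 1: α = (0.58 + 0.069×24)×10⁻⁴ = 2.236×10⁻⁴ K⁻¹
Layer 2: α = (0.58 + 0.069×15)×10⁻⁴ = 1.615×10⁻⁴ K⁻¹
Layer 3: α = (0.58 + 0.069×9.9)×10⁻⁴ = 1.2631×10⁻⁴ K⁻¹
Layer 4: α = (0.58 + 0.069×2.1)×10⁻⁴ = 0.7249×10⁻⁴ K⁻¹
Layer 1: 1.7 × 2.236×10⁻⁴ × 76 = 0.02888912 m
76–776 m: 0.58 × 1.615×10⁻⁴ × 700 = 0.065569 m
1.2631×10⁻⁴ × 720 × 0.63 = 0.057294216 m
0.7249×10⁻⁴ × 950 × 0.48 = 0.03305544 m
Δh = 0.02888912 + 0.065569 + 0.057294216 + 0.03305544 = 0.184807776 m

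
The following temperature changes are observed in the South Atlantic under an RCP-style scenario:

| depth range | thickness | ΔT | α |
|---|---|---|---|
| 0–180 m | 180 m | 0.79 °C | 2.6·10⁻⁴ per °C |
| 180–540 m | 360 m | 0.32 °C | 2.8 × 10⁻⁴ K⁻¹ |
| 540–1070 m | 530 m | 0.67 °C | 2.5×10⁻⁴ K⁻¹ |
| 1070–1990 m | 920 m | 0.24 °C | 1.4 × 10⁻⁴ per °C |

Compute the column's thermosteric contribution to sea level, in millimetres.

Δh = 189 mm

180 × 2.6×10⁻⁴ × 0.79 = 0.036972 m
360 × 2.8×10⁻⁴ × 0.32 = 0.032256 m
540–1070 m: 0.67 × 530 × 2.5×10⁻⁴ = 0.088775 m
Layer 4: 920 × 0.24 × 1.4×10⁻⁴ = 0.030912 m
Δh = 0.036972 + 0.032256 + 0.088775 + 0.030912 = 0.188915 m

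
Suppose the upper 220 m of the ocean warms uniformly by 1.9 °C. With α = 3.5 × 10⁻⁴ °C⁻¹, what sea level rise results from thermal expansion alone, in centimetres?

Δh = αΔT·H = 3.5×10⁻⁴ × 1.9 × 220 = 0.14630 m

Δh ≈ 14.6 cm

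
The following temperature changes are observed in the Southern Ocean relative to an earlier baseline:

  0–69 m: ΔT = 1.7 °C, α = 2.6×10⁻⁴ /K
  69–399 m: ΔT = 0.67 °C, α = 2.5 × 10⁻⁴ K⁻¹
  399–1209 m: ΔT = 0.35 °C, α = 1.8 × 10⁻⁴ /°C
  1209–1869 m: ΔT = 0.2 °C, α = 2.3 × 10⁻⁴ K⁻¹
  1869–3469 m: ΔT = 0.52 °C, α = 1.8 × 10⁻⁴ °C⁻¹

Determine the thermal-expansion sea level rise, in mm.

1.7 × 2.6×10⁻⁴ × 69 = 0.030498 m
2.5×10⁻⁴ × 330 × 0.67 = 0.055275 m
1.8×10⁻⁴ × 810 × 0.35 = 0.05103 m
1209–1869 m: 660 × 2.3×10⁻⁴ × 0.2 = 0.03036 m
1869–3469 m: 0.52 × 1.8×10⁻⁴ × 1600 = 0.14976 m
Δh = 0.030498 + 0.055275 + 0.05103 + 0.03036 + 0.14976 = 0.316923 m ≈ 317 mm

Δh = 317 mm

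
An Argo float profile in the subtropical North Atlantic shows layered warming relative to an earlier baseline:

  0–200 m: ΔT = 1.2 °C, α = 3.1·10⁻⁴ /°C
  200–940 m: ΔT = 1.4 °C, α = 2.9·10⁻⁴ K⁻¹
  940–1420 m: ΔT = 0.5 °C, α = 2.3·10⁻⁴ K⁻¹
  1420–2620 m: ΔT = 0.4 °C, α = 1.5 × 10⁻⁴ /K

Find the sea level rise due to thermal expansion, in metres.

Layer 1: 200 × 3.1×10⁻⁴ × 1.2 = 0.07440 m
740 × 2.9×10⁻⁴ × 1.4 = 0.30044 m
Layer 3: 2.3×10⁻⁴ × 0.5 × 480 = 0.05520 m
1420–2620 m: 1200 × 1.5×10⁻⁴ × 0.4 = 0.07200 m
Δh = 0.07440 + 0.30044 + 0.05520 + 0.07200 = 0.50204 m ≈ 0.502 m

0.502 m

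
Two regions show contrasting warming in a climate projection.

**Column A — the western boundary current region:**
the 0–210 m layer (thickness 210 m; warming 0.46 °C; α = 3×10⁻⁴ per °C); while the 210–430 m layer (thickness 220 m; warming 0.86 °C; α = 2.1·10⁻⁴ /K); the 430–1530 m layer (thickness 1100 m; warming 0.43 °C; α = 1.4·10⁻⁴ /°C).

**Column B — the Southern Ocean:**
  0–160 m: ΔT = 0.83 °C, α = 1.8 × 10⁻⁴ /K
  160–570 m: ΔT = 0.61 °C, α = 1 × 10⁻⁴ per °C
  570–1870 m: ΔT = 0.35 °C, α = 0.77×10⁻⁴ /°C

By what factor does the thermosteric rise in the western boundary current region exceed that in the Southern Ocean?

A Layer 1: 3×10⁻⁴ × 0.46 × 210 = 0.02898 m
A 210–430 m: 220 × 0.86 × 2.1×10⁻⁴ = 0.039732 m
A 430–1530 m: 1100 × 1.4×10⁻⁴ × 0.43 = 0.06622 m
A total: 0.134932 m
B 160 × 1.8×10⁻⁴ × 0.83 = 0.023904 m
B 1×10⁻⁴ × 410 × 0.61 = 0.02501 m
B 570–1870 m: 0.77×10⁻⁴ × 0.35 × 1300 = 0.035035 m
B total: 0.083949 m
Ratio: 0.134932 / 0.083949 ≈ 1.607

a factor of 1.61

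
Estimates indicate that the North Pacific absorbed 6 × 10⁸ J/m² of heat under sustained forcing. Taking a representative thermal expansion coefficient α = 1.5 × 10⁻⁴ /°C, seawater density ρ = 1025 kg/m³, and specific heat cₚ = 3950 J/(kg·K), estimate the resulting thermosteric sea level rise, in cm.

Δh = αQ/(ρcₚ) = 1.5×10⁻⁴ × 6×10⁸ / (1025 × 3950) ≈ 0.022229 m

2.2 cm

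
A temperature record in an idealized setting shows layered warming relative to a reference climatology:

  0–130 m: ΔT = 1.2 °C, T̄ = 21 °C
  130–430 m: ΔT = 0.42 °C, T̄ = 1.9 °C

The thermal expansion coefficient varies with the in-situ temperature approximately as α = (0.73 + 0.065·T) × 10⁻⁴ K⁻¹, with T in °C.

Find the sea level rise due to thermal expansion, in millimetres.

Δh ≈ 43.4 mm

Layer 1: α = (0.73 + 0.065×21)×10⁻⁴ = 2.095×10⁻⁴ K⁻¹
Layer 2: α = (0.73 + 0.065×1.9)×10⁻⁴ = 0.8535×10⁻⁴ K⁻¹
Layer 1: 1.2 × 130 × 2.095×10⁻⁴ = 0.032682 m
Layer 2: 0.42 × 0.8535×10⁻⁴ × 300 = 0.0107541 m
Δh = 0.032682 + 0.0107541 = 0.0434361 m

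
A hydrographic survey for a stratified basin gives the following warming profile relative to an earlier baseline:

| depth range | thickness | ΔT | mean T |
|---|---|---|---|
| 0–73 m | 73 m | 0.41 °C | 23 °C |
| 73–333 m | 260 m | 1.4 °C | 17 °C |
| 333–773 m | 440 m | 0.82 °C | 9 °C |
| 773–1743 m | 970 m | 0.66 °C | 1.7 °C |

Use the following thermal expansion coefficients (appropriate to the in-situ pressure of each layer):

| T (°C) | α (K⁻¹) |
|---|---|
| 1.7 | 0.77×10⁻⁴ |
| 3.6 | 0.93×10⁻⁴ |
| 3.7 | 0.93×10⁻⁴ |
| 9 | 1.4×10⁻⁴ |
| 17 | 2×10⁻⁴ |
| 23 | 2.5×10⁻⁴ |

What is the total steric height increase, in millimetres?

Δh ≈ 180 mm

Layer 1 at 23 °C → α = 2.5×10⁻⁴ K⁻¹
Layer 2 at 17 °C → α = 2×10⁻⁴ K⁻¹
Layer 3 at 9 °C → α = 1.4×10⁻⁴ K⁻¹
Layer 4 at 1.7 °C → α = 0.77×10⁻⁴ K⁻¹
Layer 1: 0.41 × 73 × 2.5×10⁻⁴ = 0.0074825 m
2×10⁻⁴ × 1.4 × 260 = 0.07280 m
333–773 m: 440 × 0.82 × 1.4×10⁻⁴ = 0.050512 m
0.66 × 970 × 0.77×10⁻⁴ = 0.0492954 m
Δh = 0.0074825 + 0.07280 + 0.050512 + 0.0492954 = 0.1800899 m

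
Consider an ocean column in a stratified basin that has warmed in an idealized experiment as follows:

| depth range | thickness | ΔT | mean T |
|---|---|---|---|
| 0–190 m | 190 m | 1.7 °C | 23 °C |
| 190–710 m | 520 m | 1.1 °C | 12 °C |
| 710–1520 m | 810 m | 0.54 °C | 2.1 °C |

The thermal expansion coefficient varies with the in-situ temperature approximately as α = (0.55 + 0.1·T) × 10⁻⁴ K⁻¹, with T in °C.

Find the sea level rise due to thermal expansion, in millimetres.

Layer 1: α = (0.55 + 0.1×23)×10⁻⁴ = 2.85×10⁻⁴ K⁻¹
Layer 2: α = (0.55 + 0.1×12)×10⁻⁴ = 1.75×10⁻⁴ K⁻¹
Layer 3: α = (0.55 + 0.1×2.1)×10⁻⁴ = 0.76×10⁻⁴ K⁻¹
Layer 1: 1.7 × 2.85×10⁻⁴ × 190 = 0.092055 m
190–710 m: 1.1 × 520 × 1.75×10⁻⁴ = 0.10010 m
810 × 0.76×10⁻⁴ × 0.54 = 0.0332424 m
Δh = 0.092055 + 0.10010 + 0.0332424 = 0.2253974 m

230 mm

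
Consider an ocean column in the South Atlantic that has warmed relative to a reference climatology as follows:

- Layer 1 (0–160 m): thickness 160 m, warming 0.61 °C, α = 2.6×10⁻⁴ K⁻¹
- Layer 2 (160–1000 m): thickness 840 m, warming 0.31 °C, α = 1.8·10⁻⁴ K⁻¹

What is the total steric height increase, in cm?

2.6×10⁻⁴ × 0.61 × 160 = 0.025376 m
Layer 2: 0.31 × 1.8×10⁻⁴ × 840 = 0.046872 m
Δh = 0.025376 + 0.046872 = 0.072248 m ≈ 7.22 cm

about 7.22 cm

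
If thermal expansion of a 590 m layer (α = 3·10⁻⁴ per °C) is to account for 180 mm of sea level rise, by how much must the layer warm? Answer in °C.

1.02 °C

ΔT = Δh/(αH) = 0.18 / (3×10⁻⁴ × 590) ≈ 1.017 °C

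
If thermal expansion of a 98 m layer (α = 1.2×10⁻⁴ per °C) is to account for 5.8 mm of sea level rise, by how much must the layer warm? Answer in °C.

ΔT = Δh/(αH) = 0.0058 / (1.2×10⁻⁴ × 98) ≈ 0.4932 °C

ΔT ≈ 0.493 °C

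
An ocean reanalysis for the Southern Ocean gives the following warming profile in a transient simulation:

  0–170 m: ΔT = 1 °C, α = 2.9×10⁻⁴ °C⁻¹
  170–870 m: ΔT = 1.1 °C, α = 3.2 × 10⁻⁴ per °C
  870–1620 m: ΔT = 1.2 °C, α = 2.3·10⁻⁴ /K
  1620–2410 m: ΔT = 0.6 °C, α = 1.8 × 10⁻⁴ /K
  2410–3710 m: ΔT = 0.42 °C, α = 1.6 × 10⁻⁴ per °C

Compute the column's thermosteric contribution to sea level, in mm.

1 × 2.9×10⁻⁴ × 170 = 0.04930 m
170–870 m: 3.2×10⁻⁴ × 1.1 × 700 = 0.24640 m
Layer 3: 1.2 × 2.3×10⁻⁴ × 750 = 0.20700 m
Layer 4: 790 × 1.8×10⁻⁴ × 0.6 = 0.08532 m
Layer 5: 0.42 × 1300 × 1.6×10⁻⁴ = 0.08736 m
Δh = 0.04930 + 0.24640 + 0.20700 + 0.08532 + 0.08736 = 0.67538 m ≈ 675 mm

Δh = 675 mm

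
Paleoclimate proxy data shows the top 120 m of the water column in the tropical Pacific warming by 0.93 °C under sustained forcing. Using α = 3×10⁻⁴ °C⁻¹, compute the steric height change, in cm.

about 3.35 cm

Δh = αΔT·H = 3×10⁻⁴ × 0.93 × 120 = 0.03348 m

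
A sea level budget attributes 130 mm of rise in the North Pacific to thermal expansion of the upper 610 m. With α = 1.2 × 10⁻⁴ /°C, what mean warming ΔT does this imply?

about 1.78 °C

ΔT = Δh/(αH) = 0.13 / (1.2×10⁻⁴ × 610) ≈ 1.776 °C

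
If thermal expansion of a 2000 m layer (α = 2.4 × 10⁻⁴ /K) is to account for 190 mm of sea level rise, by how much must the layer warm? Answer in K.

ΔT = Δh/(αH) = 0.19 / (2.4×10⁻⁴ × 2000) ≈ 0.3958 K

0.40 K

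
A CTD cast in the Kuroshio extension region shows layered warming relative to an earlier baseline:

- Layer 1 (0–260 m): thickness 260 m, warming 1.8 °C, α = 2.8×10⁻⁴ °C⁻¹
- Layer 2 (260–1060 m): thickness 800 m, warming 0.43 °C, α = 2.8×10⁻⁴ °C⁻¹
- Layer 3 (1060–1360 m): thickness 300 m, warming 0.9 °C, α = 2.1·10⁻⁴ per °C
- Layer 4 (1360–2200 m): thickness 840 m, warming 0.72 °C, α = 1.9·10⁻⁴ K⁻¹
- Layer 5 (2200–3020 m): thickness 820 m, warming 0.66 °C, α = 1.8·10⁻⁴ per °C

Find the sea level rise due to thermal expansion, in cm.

about 49.6 cm

0–260 m: 1.8 × 260 × 2.8×10⁻⁴ = 0.13104 m
2.8×10⁻⁴ × 800 × 0.43 = 0.09632 m
Layer 3: 0.9 × 2.1×10⁻⁴ × 300 = 0.05670 m
Layer 4: 840 × 0.72 × 1.9×10⁻⁴ = 0.114912 m
2200–3020 m: 0.66 × 1.8×10⁻⁴ × 820 = 0.097416 m
Δh = 0.13104 + 0.09632 + 0.05670 + 0.114912 + 0.097416 = 0.496388 m ≈ 49.6 cm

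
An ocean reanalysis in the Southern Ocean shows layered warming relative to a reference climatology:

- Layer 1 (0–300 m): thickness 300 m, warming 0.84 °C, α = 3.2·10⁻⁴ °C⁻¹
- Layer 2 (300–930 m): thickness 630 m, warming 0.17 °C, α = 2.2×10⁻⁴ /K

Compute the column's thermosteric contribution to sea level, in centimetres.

10 cm of thermosteric rise

0.84 × 300 × 3.2×10⁻⁴ = 0.08064 m
300–930 m: 630 × 2.2×10⁻⁴ × 0.17 = 0.023562 m
Δh = 0.08064 + 0.023562 = 0.104202 m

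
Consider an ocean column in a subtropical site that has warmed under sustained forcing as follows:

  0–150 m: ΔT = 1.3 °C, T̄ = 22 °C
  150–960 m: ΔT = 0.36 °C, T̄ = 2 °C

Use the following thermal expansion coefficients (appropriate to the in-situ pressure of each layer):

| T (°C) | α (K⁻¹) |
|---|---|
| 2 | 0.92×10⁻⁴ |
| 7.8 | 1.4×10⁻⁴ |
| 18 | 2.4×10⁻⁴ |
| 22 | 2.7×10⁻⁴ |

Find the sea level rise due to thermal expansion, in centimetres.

Δh = 7.95 cm

Layer 1 at 22 °C → α = 2.7×10⁻⁴ K⁻¹
Layer 2 at 2 °C → α = 0.92×10⁻⁴ K⁻¹
Layer 1: 1.3 × 2.7×10⁻⁴ × 150 = 0.05265 m
Layer 2: 810 × 0.36 × 0.92×10⁻⁴ = 0.0268272 m
Δh = 0.05265 + 0.0268272 = 0.0794772 m ≈ 7.95 cm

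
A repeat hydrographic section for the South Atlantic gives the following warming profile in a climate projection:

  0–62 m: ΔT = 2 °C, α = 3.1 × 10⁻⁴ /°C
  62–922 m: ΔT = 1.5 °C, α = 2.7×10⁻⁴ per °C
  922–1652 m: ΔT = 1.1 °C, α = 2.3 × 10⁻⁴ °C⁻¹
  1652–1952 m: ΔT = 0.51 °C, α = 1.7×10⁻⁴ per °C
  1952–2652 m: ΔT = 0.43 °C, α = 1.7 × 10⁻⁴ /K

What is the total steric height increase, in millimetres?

Layer 1: 62 × 3.1×10⁻⁴ × 2 = 0.03844 m
1.5 × 2.7×10⁻⁴ × 860 = 0.34830 m
1.1 × 2.3×10⁻⁴ × 730 = 0.18469 m
1.7×10⁻⁴ × 0.51 × 300 = 0.02601 m
1952–2652 m: 0.43 × 700 × 1.7×10⁻⁴ = 0.05117 m
Δh = 0.03844 + 0.34830 + 0.18469 + 0.02601 + 0.05117 = 0.64861 m

Δh = 650 mm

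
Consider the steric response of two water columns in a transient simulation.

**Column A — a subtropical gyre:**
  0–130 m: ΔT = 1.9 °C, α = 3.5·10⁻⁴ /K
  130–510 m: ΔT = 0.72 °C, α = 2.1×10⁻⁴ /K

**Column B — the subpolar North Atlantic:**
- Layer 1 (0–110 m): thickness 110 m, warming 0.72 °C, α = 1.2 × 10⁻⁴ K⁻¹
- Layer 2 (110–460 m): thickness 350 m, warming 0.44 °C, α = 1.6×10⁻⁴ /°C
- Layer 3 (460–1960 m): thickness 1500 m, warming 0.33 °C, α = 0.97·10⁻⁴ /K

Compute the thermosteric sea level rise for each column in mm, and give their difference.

Δh_A ≈ 140 mm, Δh_B ≈ 82 mm; difference ≈ 62 mm

A 3.5×10⁻⁴ × 1.9 × 130 = 0.08645 m
A Layer 2: 0.72 × 380 × 2.1×10⁻⁴ = 0.057456 m
A total: 0.143906 m
B 0–110 m: 110 × 0.72 × 1.2×10⁻⁴ = 0.009504 m
B 110–460 m: 0.44 × 1.6×10⁻⁴ × 350 = 0.02464 m
B 0.33 × 0.97×10⁻⁴ × 1500 = 0.048015 m
B total: 0.082159 m
Difference: 0.143906 − 0.082159 = 0.061747 m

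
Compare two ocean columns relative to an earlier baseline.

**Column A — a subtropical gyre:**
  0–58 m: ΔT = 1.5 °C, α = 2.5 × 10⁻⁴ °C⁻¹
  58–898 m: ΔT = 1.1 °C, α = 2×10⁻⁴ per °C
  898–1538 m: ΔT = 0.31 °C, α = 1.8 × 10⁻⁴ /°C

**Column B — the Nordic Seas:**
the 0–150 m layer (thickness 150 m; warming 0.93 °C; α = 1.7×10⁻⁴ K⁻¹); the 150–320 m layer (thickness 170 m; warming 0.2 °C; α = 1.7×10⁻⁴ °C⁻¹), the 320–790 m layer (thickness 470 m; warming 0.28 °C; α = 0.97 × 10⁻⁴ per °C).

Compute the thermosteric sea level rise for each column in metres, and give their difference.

A 0–58 m: 2.5×10⁻⁴ × 1.5 × 58 = 0.02175 m
A 58–898 m: 2×10⁻⁴ × 840 × 1.1 = 0.18480 m
A Layer 3: 640 × 0.31 × 1.8×10⁻⁴ = 0.035712 m
A total: 0.242262 m
B Layer 1: 150 × 0.93 × 1.7×10⁻⁴ = 0.023715 m
B Layer 2: 170 × 0.2 × 1.7×10⁻⁴ = 0.00578 m
B Layer 3: 470 × 0.28 × 0.97×10⁻⁴ = 0.0127652 m
B total: 0.0422602 m
Difference: 0.242262 − 0.0422602 = 0.2000018 m

Δh_A ≈ 0.242 m, Δh_B ≈ 0.0423 m; difference ≈ 0.200 m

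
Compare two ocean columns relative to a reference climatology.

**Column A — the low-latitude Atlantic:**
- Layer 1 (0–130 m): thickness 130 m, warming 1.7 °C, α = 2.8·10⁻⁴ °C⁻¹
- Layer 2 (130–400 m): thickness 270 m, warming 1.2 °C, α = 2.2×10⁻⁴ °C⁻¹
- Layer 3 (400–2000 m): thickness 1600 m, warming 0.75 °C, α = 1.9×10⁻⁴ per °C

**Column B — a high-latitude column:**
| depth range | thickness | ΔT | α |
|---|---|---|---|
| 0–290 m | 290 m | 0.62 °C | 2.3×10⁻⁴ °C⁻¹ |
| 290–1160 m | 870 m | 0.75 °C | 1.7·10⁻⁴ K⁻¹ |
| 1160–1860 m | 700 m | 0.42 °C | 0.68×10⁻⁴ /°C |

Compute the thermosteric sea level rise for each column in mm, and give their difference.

A Layer 1: 130 × 2.8×10⁻⁴ × 1.7 = 0.06188 m
A 130–400 m: 1.2 × 270 × 2.2×10⁻⁴ = 0.07128 m
A 400–2000 m: 1.9×10⁻⁴ × 0.75 × 1600 = 0.22800 m
A total: 0.36116 m
B Layer 1: 290 × 0.62 × 2.3×10⁻⁴ = 0.041354 m
B 290–1160 m: 1.7×10⁻⁴ × 870 × 0.75 = 0.110925 m
B 1160–1860 m: 0.68×10⁻⁴ × 700 × 0.42 = 0.019992 m
B total: 0.172271 m
Difference: 0.36116 − 0.172271 = 0.188889 m

A: 360 mm; B: 170 mm; difference 190 mm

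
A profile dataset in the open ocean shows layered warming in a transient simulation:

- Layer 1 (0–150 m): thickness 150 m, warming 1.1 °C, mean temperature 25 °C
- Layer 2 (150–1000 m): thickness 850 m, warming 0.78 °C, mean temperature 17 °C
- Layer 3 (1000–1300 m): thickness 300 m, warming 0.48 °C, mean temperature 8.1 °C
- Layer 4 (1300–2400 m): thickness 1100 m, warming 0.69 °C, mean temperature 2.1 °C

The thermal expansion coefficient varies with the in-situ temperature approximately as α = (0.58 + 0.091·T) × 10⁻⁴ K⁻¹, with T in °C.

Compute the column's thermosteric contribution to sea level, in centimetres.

Layer 1: α = (0.58 + 0.091×25)×10⁻⁴ = 2.855×10⁻⁴ K⁻¹
Layer 2: α = (0.58 + 0.091×17)×10⁻⁴ = 2.127×10⁻⁴ K⁻¹
Layer 3: α = (0.58 + 0.091×8.1)×10⁻⁴ = 1.3171×10⁻⁴ K⁻¹
Layer 4: α = (0.58 + 0.091×2.1)×10⁻⁴ = 0.7711×10⁻⁴ K⁻¹
0–150 m: 2.855×10⁻⁴ × 150 × 1.1 = 0.0471075 m
Layer 2: 2.127×10⁻⁴ × 850 × 0.78 = 0.1410201 m
0.48 × 300 × 1.3171×10⁻⁴ = 0.01896624 m
Layer 4: 0.7711×10⁻⁴ × 0.69 × 1100 = 0.05852649 m
Δh = 0.0471075 + 0.1410201 + 0.01896624 + 0.05852649 = 0.26562033 m ≈ 27 cm

about 27 cm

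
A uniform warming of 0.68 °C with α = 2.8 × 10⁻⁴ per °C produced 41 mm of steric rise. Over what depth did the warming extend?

H = Δh/(αΔT) = 0.041 / (2.8×10⁻⁴ × 0.68) ≈ 215.3 m

about 215 m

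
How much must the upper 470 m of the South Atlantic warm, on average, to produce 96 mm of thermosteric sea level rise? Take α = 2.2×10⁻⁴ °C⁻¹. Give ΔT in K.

ΔT ≈ 0.93 K

ΔT = Δh/(αH) = 0.096 / (2.2×10⁻⁴ × 470) ≈ 0.9284 K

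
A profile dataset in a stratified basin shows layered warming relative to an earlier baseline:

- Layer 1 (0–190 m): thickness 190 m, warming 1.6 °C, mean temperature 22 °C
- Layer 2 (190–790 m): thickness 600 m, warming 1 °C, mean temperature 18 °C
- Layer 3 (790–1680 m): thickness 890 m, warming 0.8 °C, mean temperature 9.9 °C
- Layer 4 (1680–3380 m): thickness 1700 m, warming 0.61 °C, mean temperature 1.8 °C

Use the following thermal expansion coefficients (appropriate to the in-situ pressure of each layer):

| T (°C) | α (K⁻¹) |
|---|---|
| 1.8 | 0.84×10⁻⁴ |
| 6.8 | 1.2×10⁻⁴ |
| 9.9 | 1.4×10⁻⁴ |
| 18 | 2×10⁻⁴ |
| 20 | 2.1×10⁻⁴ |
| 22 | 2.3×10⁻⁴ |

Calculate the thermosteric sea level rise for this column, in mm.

377 mm of thermosteric rise

Layer 1 at 22 °C → α = 2.3×10⁻⁴ K⁻¹
Layer 2 at 18 °C → α = 2×10⁻⁴ K⁻¹
Layer 3 at 9.9 °C → α = 1.4×10⁻⁴ K⁻¹
Layer 4 at 1.8 °C → α = 0.84×10⁻⁴ K⁻¹
Layer 1: 2.3×10⁻⁴ × 1.6 × 190 = 0.06992 m
Layer 2: 600 × 1 × 2×10⁻⁴ = 0.12000 m
790–1680 m: 890 × 0.8 × 1.4×10⁻⁴ = 0.09968 m
1680–3380 m: 1700 × 0.61 × 0.84×10⁻⁴ = 0.087108 m
Δh = 0.06992 + 0.12000 + 0.09968 + 0.087108 = 0.376708 m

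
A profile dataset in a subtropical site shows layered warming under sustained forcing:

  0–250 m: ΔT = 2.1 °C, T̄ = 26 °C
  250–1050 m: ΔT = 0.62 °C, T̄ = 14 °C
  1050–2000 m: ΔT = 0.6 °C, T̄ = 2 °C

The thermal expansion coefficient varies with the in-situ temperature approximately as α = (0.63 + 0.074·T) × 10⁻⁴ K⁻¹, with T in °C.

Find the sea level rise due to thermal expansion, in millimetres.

Layer 1: α = (0.63 + 0.074×26)×10⁻⁴ = 2.554×10⁻⁴ K⁻¹
Layer 2: α = (0.63 + 0.074×14)×10⁻⁴ = 1.666×10⁻⁴ K⁻¹
Layer 3: α = (0.63 + 0.074×2)×10⁻⁴ = 0.778×10⁻⁴ K⁻¹
0–250 m: 2.1 × 2.554×10⁻⁴ × 250 = 0.134085 m
Layer 2: 0.62 × 800 × 1.666×10⁻⁴ = 0.0826336 m
Layer 3: 0.778×10⁻⁴ × 0.6 × 950 = 0.044346 m
Δh = 0.134085 + 0.0826336 + 0.044346 = 0.2610646 m ≈ 261 mm

Δh = 261 mm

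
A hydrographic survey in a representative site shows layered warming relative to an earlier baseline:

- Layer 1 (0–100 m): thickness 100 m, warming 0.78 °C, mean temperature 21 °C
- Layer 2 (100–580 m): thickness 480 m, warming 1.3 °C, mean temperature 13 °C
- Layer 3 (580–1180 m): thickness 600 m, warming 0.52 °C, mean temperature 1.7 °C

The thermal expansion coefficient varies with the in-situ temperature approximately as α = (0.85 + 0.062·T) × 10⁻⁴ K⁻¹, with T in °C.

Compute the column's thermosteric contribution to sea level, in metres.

Layer 1: α = (0.85 + 0.062×21)×10⁻⁴ = 2.152×10⁻⁴ K⁻¹
Layer 2: α = (0.85 + 0.062×13)×10⁻⁴ = 1.656×10⁻⁴ K⁻¹
Layer 3: α = (0.85 + 0.062×1.7)×10⁻⁴ = 0.9554×10⁻⁴ K⁻¹
2.152×10⁻⁴ × 100 × 0.78 = 0.0167856 m
100–580 m: 1.3 × 480 × 1.656×10⁻⁴ = 0.1033344 m
580–1180 m: 0.9554×10⁻⁴ × 0.52 × 600 = 0.02980848 m
Δh = 0.0167856 + 0.1033344 + 0.02980848 = 0.14992848 m

0.15 m of thermosteric rise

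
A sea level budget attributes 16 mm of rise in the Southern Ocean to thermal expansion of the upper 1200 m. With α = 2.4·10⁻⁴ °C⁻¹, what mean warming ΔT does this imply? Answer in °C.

ΔT ≈ 0.0556 °C

ΔT = Δh/(αH) = 0.016 / (2.4×10⁻⁴ × 1200) ≈ 0.05556 °C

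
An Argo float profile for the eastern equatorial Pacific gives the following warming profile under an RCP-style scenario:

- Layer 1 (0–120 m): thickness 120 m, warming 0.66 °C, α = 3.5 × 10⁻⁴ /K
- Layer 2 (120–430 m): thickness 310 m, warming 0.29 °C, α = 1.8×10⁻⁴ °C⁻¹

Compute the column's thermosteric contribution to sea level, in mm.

44 mm of thermosteric rise

120 × 0.66 × 3.5×10⁻⁴ = 0.02772 m
310 × 1.8×10⁻⁴ × 0.29 = 0.016182 m
Δh = 0.02772 + 0.016182 = 0.043902 m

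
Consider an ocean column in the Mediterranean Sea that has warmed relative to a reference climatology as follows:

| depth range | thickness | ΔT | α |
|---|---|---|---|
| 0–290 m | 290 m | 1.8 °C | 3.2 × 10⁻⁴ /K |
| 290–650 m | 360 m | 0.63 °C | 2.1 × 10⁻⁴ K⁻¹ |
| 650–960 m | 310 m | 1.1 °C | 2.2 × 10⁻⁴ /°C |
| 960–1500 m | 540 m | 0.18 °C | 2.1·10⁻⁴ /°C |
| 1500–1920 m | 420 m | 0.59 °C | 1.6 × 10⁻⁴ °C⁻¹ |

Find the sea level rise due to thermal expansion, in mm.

Δh ≈ 350 mm

3.2×10⁻⁴ × 290 × 1.8 = 0.16704 m
290–650 m: 2.1×10⁻⁴ × 360 × 0.63 = 0.047628 m
650–960 m: 2.2×10⁻⁴ × 1.1 × 310 = 0.07502 m
2.1×10⁻⁴ × 0.18 × 540 = 0.020412 m
1.6×10⁻⁴ × 0.59 × 420 = 0.039648 m
Δh = 0.16704 + 0.047628 + 0.07502 + 0.020412 + 0.039648 = 0.349748 m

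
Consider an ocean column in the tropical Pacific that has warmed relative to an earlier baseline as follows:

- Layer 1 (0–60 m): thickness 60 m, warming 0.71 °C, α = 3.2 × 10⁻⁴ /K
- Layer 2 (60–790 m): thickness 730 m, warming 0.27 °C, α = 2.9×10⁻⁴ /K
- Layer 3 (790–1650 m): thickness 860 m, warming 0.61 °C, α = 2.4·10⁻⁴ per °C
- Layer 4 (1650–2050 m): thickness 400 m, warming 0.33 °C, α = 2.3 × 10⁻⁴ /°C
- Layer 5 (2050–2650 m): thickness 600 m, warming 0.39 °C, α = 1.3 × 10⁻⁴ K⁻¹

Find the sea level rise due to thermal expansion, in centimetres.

Δh = 26 cm

3.2×10⁻⁴ × 0.71 × 60 = 0.013632 m
60–790 m: 730 × 0.27 × 2.9×10⁻⁴ = 0.057159 m
790–1650 m: 860 × 2.4×10⁻⁴ × 0.61 = 0.125904 m
Layer 4: 2.3×10⁻⁴ × 400 × 0.33 = 0.03036 m
2050–2650 m: 0.39 × 1.3×10⁻⁴ × 600 = 0.03042 m
Δh = 0.013632 + 0.057159 + 0.125904 + 0.03036 + 0.03042 = 0.257475 m ≈ 26 cm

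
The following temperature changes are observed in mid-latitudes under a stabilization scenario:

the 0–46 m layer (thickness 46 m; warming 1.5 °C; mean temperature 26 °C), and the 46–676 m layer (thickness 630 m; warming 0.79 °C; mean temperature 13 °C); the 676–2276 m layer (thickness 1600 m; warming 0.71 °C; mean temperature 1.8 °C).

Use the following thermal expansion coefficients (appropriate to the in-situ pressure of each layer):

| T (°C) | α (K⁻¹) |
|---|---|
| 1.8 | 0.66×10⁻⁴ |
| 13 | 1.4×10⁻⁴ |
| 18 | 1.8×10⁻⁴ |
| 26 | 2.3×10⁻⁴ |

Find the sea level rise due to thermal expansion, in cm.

16.1 cm

Layer 1 at 26 °C → α = 2.3×10⁻⁴ K⁻¹
Layer 2 at 13 °C → α = 1.4×10⁻⁴ K⁻¹
Layer 3 at 1.8 °C → α = 0.66×10⁻⁴ K⁻¹
0–46 m: 1.5 × 2.3×10⁻⁴ × 46 = 0.01587 m
1.4×10⁻⁴ × 0.79 × 630 = 0.069678 m
676–2276 m: 1600 × 0.71 × 0.66×10⁻⁴ = 0.074976 m
Δh = 0.01587 + 0.069678 + 0.074976 = 0.160524 m ≈ 16.1 cm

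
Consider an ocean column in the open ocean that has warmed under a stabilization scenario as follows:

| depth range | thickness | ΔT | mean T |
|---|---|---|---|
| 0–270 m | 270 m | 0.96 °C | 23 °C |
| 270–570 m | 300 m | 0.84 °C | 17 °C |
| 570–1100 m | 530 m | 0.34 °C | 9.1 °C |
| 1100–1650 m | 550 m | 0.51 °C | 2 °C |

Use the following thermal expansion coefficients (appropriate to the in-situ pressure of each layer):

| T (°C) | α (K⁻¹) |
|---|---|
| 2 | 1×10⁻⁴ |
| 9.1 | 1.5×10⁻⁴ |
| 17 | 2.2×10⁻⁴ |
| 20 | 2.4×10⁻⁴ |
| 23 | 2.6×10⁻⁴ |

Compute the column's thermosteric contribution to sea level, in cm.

Layer 1 at 23 °C → α = 2.6×10⁻⁴ K⁻¹
Layer 2 at 17 °C → α = 2.2×10⁻⁴ K⁻¹
Layer 3 at 9.1 °C → α = 1.5×10⁻⁴ K⁻¹
Layer 4 at 2 °C → α = 1×10⁻⁴ K⁻¹
Layer 1: 2.6×10⁻⁴ × 270 × 0.96 = 0.067392 m
Layer 2: 0.84 × 300 × 2.2×10⁻⁴ = 0.05544 m
1.5×10⁻⁴ × 530 × 0.34 = 0.02703 m
Layer 4: 0.51 × 550 × 1×10⁻⁴ = 0.02805 m
Δh = 0.067392 + 0.05544 + 0.02703 + 0.02805 = 0.177912 m

18 cm of thermosteric rise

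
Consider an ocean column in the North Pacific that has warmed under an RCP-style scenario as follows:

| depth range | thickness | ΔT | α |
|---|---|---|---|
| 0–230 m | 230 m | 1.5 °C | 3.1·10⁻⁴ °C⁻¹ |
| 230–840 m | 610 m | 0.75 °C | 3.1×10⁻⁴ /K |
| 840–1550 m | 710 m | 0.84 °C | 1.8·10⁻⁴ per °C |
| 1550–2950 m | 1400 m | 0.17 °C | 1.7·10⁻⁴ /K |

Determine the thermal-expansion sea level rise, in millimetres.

400 mm

Layer 1: 1.5 × 3.1×10⁻⁴ × 230 = 0.10695 m
Layer 2: 3.1×10⁻⁴ × 0.75 × 610 = 0.141825 m
Layer 3: 1.8×10⁻⁴ × 0.84 × 710 = 0.107352 m
1550–2950 m: 1400 × 1.7×10⁻⁴ × 0.17 = 0.04046 m
Δh = 0.10695 + 0.141825 + 0.107352 + 0.04046 = 0.396587 m ≈ 400 mm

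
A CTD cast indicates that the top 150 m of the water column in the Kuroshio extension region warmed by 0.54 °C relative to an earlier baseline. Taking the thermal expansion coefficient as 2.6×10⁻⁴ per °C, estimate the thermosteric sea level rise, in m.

0.0211 m of thermosteric rise

Δh = αΔT·H = 2.6×10⁻⁴ × 0.54 × 150 = 0.02106 m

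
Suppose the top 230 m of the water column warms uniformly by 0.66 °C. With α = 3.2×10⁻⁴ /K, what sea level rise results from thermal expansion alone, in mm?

Δh ≈ 48.6 mm

Δh = αΔT·H = 3.2×10⁻⁴ × 0.66 × 230 = 0.048576 m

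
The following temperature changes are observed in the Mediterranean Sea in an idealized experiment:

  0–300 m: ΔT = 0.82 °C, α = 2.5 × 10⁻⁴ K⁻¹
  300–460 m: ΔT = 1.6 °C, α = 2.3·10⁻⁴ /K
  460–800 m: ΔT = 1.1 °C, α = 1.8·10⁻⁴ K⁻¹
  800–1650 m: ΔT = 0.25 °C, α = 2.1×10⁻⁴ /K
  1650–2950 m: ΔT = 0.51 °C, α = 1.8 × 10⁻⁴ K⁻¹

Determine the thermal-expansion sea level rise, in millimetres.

Layer 1: 300 × 2.5×10⁻⁴ × 0.82 = 0.06150 m
Layer 2: 1.6 × 160 × 2.3×10⁻⁴ = 0.05888 m
Layer 3: 1.1 × 1.8×10⁻⁴ × 340 = 0.06732 m
Layer 4: 2.1×10⁻⁴ × 850 × 0.25 = 0.044625 m
1650–2950 m: 1.8×10⁻⁴ × 1300 × 0.51 = 0.11934 m
Δh = 0.06150 + 0.05888 + 0.06732 + 0.044625 + 0.11934 = 0.351665 m ≈ 352 mm

Δh ≈ 352 mm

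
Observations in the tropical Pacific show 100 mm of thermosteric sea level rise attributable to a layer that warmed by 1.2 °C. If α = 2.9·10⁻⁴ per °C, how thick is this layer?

H = Δh/(αΔT) = 0.1 / (2.9×10⁻⁴ × 1.2) ≈ 287.4 m

H ≈ 287 m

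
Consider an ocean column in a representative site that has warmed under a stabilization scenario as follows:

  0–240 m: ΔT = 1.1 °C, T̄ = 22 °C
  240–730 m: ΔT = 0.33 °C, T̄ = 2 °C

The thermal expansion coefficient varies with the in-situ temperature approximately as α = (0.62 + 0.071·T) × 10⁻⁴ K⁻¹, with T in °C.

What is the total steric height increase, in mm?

70 mm of thermosteric rise

Layer 1: α = (0.62 + 0.071×22)×10⁻⁴ = 2.182×10⁻⁴ K⁻¹
Layer 2: α = (0.62 + 0.071×2)×10⁻⁴ = 0.762×10⁻⁴ K⁻¹
Layer 1: 240 × 1.1 × 2.182×10⁻⁴ = 0.0576048 m
240–730 m: 0.33 × 490 × 0.762×10⁻⁴ = 0.01232154 m
Δh = 0.0576048 + 0.01232154 = 0.06992634 m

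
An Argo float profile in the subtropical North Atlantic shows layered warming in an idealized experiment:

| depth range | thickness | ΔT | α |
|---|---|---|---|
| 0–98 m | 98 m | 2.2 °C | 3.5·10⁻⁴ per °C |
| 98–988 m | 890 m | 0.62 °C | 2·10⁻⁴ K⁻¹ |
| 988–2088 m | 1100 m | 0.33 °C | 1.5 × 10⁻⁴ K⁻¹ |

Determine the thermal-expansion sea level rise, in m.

0–98 m: 3.5×10⁻⁴ × 98 × 2.2 = 0.07546 m
2×10⁻⁴ × 0.62 × 890 = 0.11036 m
1100 × 1.5×10⁻⁴ × 0.33 = 0.05445 m
Δh = 0.07546 + 0.11036 + 0.05445 = 0.24027 m

0.24 m of thermosteric rise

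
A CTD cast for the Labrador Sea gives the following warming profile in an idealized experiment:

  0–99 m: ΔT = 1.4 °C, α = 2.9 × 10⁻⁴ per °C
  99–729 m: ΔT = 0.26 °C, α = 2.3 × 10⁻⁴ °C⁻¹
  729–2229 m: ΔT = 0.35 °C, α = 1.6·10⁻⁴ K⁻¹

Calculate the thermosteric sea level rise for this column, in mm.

162 mm of thermosteric rise

0–99 m: 1.4 × 2.9×10⁻⁴ × 99 = 0.040194 m
99–729 m: 630 × 2.3×10⁻⁴ × 0.26 = 0.037674 m
0.35 × 1500 × 1.6×10⁻⁴ = 0.08400 m
Δh = 0.040194 + 0.037674 + 0.08400 = 0.161868 m ≈ 162 mm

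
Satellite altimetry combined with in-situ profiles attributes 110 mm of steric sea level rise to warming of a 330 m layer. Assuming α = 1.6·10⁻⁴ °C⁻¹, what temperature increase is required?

ΔT ≈ 2.1 °C

ΔT = Δh/(αH) = 0.11 / (1.6×10⁻⁴ × 330) ≈ 2.083 °C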